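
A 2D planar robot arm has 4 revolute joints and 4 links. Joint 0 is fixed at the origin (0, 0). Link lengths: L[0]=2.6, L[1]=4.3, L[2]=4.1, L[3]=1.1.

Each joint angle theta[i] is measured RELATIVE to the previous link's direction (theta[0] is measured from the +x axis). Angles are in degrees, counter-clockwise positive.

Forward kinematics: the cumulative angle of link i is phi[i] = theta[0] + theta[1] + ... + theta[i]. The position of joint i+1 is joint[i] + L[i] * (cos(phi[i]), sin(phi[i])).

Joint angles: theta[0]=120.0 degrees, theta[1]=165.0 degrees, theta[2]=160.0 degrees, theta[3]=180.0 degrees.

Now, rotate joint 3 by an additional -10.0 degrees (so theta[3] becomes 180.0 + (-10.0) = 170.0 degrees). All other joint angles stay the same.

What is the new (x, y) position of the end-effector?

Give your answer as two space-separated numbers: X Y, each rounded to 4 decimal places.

Answer: -0.1144 1.1201

Derivation:
joint[0] = (0.0000, 0.0000)  (base)
link 0: phi[0] = 120 = 120 deg
  cos(120 deg) = -0.5000, sin(120 deg) = 0.8660
  joint[1] = (0.0000, 0.0000) + 2.6 * (-0.5000, 0.8660) = (0.0000 + -1.3000, 0.0000 + 2.2517) = (-1.3000, 2.2517)
link 1: phi[1] = 120 + 165 = 285 deg
  cos(285 deg) = 0.2588, sin(285 deg) = -0.9659
  joint[2] = (-1.3000, 2.2517) + 4.3 * (0.2588, -0.9659) = (-1.3000 + 1.1129, 2.2517 + -4.1535) = (-0.1871, -1.9018)
link 2: phi[2] = 120 + 165 + 160 = 445 deg
  cos(445 deg) = 0.0872, sin(445 deg) = 0.9962
  joint[3] = (-0.1871, -1.9018) + 4.1 * (0.0872, 0.9962) = (-0.1871 + 0.3573, -1.9018 + 4.0844) = (0.1703, 2.1826)
link 3: phi[3] = 120 + 165 + 160 + 170 = 615 deg
  cos(615 deg) = -0.2588, sin(615 deg) = -0.9659
  joint[4] = (0.1703, 2.1826) + 1.1 * (-0.2588, -0.9659) = (0.1703 + -0.2847, 2.1826 + -1.0625) = (-0.1144, 1.1201)
End effector: (-0.1144, 1.1201)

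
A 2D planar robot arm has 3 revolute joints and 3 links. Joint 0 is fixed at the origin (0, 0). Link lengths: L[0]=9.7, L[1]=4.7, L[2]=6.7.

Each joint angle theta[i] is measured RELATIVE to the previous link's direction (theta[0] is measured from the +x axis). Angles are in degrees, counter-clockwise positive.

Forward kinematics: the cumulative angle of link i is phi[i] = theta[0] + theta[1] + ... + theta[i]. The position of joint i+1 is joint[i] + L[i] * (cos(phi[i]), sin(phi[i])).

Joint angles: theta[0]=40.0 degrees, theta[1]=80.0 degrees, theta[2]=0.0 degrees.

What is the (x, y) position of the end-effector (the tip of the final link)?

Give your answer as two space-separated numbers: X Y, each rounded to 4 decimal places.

joint[0] = (0.0000, 0.0000)  (base)
link 0: phi[0] = 40 = 40 deg
  cos(40 deg) = 0.7660, sin(40 deg) = 0.6428
  joint[1] = (0.0000, 0.0000) + 9.7 * (0.7660, 0.6428) = (0.0000 + 7.4306, 0.0000 + 6.2350) = (7.4306, 6.2350)
link 1: phi[1] = 40 + 80 = 120 deg
  cos(120 deg) = -0.5000, sin(120 deg) = 0.8660
  joint[2] = (7.4306, 6.2350) + 4.7 * (-0.5000, 0.8660) = (7.4306 + -2.3500, 6.2350 + 4.0703) = (5.0806, 10.3054)
link 2: phi[2] = 40 + 80 + 0 = 120 deg
  cos(120 deg) = -0.5000, sin(120 deg) = 0.8660
  joint[3] = (5.0806, 10.3054) + 6.7 * (-0.5000, 0.8660) = (5.0806 + -3.3500, 10.3054 + 5.8024) = (1.7306, 16.1077)
End effector: (1.7306, 16.1077)

Answer: 1.7306 16.1077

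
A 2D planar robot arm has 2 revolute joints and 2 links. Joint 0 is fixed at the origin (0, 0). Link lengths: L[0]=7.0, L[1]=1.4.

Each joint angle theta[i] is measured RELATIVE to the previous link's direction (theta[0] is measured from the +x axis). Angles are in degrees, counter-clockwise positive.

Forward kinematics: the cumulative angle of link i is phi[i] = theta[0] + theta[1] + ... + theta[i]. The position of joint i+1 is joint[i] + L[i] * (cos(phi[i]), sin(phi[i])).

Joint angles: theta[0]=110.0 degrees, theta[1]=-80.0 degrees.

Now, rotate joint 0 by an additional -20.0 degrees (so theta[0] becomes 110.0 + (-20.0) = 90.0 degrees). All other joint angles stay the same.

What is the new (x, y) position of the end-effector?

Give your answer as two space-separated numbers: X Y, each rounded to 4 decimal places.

joint[0] = (0.0000, 0.0000)  (base)
link 0: phi[0] = 90 = 90 deg
  cos(90 deg) = 0.0000, sin(90 deg) = 1.0000
  joint[1] = (0.0000, 0.0000) + 7 * (0.0000, 1.0000) = (0.0000 + 0.0000, 0.0000 + 7.0000) = (0.0000, 7.0000)
link 1: phi[1] = 90 + -80 = 10 deg
  cos(10 deg) = 0.9848, sin(10 deg) = 0.1736
  joint[2] = (0.0000, 7.0000) + 1.4 * (0.9848, 0.1736) = (0.0000 + 1.3787, 7.0000 + 0.2431) = (1.3787, 7.2431)
End effector: (1.3787, 7.2431)

Answer: 1.3787 7.2431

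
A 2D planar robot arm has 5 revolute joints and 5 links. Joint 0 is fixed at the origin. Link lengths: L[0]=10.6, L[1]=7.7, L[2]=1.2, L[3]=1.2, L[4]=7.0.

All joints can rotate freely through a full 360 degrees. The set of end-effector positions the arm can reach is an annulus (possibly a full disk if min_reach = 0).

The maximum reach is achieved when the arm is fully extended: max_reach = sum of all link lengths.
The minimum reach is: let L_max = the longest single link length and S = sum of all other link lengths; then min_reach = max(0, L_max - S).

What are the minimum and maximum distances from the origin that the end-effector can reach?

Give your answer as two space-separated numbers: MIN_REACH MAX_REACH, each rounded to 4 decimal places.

Link lengths: [10.6, 7.7, 1.2, 1.2, 7.0]
max_reach = 10.6 + 7.7 + 1.2 + 1.2 + 7 = 27.7
L_max = max([10.6, 7.7, 1.2, 1.2, 7.0]) = 10.6
S (sum of others) = 27.7 - 10.6 = 17.1
min_reach = max(0, 10.6 - 17.1) = max(0, -6.5) = 0

Answer: 0.0000 27.7000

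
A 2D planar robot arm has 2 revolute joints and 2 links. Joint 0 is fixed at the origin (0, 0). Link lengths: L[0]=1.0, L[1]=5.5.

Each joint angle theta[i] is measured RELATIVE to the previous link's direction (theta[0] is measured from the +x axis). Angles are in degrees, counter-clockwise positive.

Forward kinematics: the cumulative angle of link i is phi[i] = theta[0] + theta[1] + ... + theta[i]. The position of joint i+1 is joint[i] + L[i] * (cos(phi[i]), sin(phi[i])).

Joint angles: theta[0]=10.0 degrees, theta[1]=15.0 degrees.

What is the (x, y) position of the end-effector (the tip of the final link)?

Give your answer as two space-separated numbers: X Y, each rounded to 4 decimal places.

Answer: 5.9695 2.4980

Derivation:
joint[0] = (0.0000, 0.0000)  (base)
link 0: phi[0] = 10 = 10 deg
  cos(10 deg) = 0.9848, sin(10 deg) = 0.1736
  joint[1] = (0.0000, 0.0000) + 1 * (0.9848, 0.1736) = (0.0000 + 0.9848, 0.0000 + 0.1736) = (0.9848, 0.1736)
link 1: phi[1] = 10 + 15 = 25 deg
  cos(25 deg) = 0.9063, sin(25 deg) = 0.4226
  joint[2] = (0.9848, 0.1736) + 5.5 * (0.9063, 0.4226) = (0.9848 + 4.9847, 0.1736 + 2.3244) = (5.9695, 2.4980)
End effector: (5.9695, 2.4980)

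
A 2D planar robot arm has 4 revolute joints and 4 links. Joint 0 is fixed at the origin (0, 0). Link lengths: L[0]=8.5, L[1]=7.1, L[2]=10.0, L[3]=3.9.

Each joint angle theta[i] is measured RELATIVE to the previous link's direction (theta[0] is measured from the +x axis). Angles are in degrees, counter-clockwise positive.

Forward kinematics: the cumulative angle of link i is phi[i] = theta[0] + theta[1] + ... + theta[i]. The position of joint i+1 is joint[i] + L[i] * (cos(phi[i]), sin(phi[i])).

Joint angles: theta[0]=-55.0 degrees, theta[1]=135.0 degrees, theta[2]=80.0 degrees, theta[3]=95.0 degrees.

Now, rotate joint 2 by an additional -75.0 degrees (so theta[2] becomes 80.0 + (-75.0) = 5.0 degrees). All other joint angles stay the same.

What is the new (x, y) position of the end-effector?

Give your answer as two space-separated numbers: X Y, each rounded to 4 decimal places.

joint[0] = (0.0000, 0.0000)  (base)
link 0: phi[0] = -55 = -55 deg
  cos(-55 deg) = 0.5736, sin(-55 deg) = -0.8192
  joint[1] = (0.0000, 0.0000) + 8.5 * (0.5736, -0.8192) = (0.0000 + 4.8754, 0.0000 + -6.9628) = (4.8754, -6.9628)
link 1: phi[1] = -55 + 135 = 80 deg
  cos(80 deg) = 0.1736, sin(80 deg) = 0.9848
  joint[2] = (4.8754, -6.9628) + 7.1 * (0.1736, 0.9848) = (4.8754 + 1.2329, -6.9628 + 6.9921) = (6.1083, 0.0293)
link 2: phi[2] = -55 + 135 + 5 = 85 deg
  cos(85 deg) = 0.0872, sin(85 deg) = 0.9962
  joint[3] = (6.1083, 0.0293) + 10 * (0.0872, 0.9962) = (6.1083 + 0.8716, 0.0293 + 9.9619) = (6.9799, 9.9913)
link 3: phi[3] = -55 + 135 + 5 + 95 = 180 deg
  cos(180 deg) = -1.0000, sin(180 deg) = 0.0000
  joint[4] = (6.9799, 9.9913) + 3.9 * (-1.0000, 0.0000) = (6.9799 + -3.9000, 9.9913 + 0.0000) = (3.0799, 9.9913)
End effector: (3.0799, 9.9913)

Answer: 3.0799 9.9913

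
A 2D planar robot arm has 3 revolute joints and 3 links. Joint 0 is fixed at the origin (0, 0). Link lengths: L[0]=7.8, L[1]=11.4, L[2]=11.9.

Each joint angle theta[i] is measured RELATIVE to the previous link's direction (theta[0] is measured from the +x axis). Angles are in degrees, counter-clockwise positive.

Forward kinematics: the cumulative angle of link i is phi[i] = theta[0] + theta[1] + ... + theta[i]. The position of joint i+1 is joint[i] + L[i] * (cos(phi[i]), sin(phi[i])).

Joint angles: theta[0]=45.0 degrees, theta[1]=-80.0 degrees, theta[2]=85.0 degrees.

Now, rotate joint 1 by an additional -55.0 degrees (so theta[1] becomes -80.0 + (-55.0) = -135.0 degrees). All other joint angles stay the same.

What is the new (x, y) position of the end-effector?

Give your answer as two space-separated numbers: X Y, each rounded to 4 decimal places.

Answer: 17.3701 -6.9217

Derivation:
joint[0] = (0.0000, 0.0000)  (base)
link 0: phi[0] = 45 = 45 deg
  cos(45 deg) = 0.7071, sin(45 deg) = 0.7071
  joint[1] = (0.0000, 0.0000) + 7.8 * (0.7071, 0.7071) = (0.0000 + 5.5154, 0.0000 + 5.5154) = (5.5154, 5.5154)
link 1: phi[1] = 45 + -135 = -90 deg
  cos(-90 deg) = 0.0000, sin(-90 deg) = -1.0000
  joint[2] = (5.5154, 5.5154) + 11.4 * (0.0000, -1.0000) = (5.5154 + 0.0000, 5.5154 + -11.4000) = (5.5154, -5.8846)
link 2: phi[2] = 45 + -135 + 85 = -5 deg
  cos(-5 deg) = 0.9962, sin(-5 deg) = -0.0872
  joint[3] = (5.5154, -5.8846) + 11.9 * (0.9962, -0.0872) = (5.5154 + 11.8547, -5.8846 + -1.0372) = (17.3701, -6.9217)
End effector: (17.3701, -6.9217)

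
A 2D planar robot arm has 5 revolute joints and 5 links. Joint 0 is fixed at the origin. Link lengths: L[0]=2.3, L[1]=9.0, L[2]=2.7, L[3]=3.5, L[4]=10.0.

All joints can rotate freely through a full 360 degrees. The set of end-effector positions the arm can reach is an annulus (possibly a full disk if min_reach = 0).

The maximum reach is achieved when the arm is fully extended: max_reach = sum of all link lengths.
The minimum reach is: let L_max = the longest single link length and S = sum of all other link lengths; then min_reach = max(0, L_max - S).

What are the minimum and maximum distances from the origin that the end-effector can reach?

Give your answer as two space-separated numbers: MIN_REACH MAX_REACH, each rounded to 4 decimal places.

Link lengths: [2.3, 9.0, 2.7, 3.5, 10.0]
max_reach = 2.3 + 9 + 2.7 + 3.5 + 10 = 27.5
L_max = max([2.3, 9.0, 2.7, 3.5, 10.0]) = 10
S (sum of others) = 27.5 - 10 = 17.5
min_reach = max(0, 10 - 17.5) = max(0, -7.5) = 0

Answer: 0.0000 27.5000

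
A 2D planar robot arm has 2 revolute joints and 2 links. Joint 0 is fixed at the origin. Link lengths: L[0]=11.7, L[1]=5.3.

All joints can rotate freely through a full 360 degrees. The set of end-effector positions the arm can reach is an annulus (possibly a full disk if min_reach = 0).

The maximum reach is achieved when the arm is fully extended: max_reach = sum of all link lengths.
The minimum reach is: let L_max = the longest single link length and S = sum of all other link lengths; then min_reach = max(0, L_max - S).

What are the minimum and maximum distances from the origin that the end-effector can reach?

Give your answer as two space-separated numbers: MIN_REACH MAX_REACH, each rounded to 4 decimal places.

Link lengths: [11.7, 5.3]
max_reach = 11.7 + 5.3 = 17
L_max = max([11.7, 5.3]) = 11.7
S (sum of others) = 17 - 11.7 = 5.3
min_reach = max(0, 11.7 - 5.3) = max(0, 6.4) = 6.4

Answer: 6.4000 17.0000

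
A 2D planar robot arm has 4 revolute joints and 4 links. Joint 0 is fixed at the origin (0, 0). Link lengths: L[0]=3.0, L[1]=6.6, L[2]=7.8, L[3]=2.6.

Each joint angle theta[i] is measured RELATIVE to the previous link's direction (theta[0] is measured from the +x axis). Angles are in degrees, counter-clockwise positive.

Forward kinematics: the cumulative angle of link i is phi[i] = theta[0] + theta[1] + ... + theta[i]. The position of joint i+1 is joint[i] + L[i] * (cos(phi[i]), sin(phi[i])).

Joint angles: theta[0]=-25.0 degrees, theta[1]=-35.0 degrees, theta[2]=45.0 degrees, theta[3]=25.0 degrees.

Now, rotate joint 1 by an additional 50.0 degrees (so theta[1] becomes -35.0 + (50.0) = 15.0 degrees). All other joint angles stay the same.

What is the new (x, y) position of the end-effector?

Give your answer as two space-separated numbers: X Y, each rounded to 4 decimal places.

Answer: 16.9080 4.3116

Derivation:
joint[0] = (0.0000, 0.0000)  (base)
link 0: phi[0] = -25 = -25 deg
  cos(-25 deg) = 0.9063, sin(-25 deg) = -0.4226
  joint[1] = (0.0000, 0.0000) + 3 * (0.9063, -0.4226) = (0.0000 + 2.7189, 0.0000 + -1.2679) = (2.7189, -1.2679)
link 1: phi[1] = -25 + 15 = -10 deg
  cos(-10 deg) = 0.9848, sin(-10 deg) = -0.1736
  joint[2] = (2.7189, -1.2679) + 6.6 * (0.9848, -0.1736) = (2.7189 + 6.4997, -1.2679 + -1.1461) = (9.2187, -2.4139)
link 2: phi[2] = -25 + 15 + 45 = 35 deg
  cos(35 deg) = 0.8192, sin(35 deg) = 0.5736
  joint[3] = (9.2187, -2.4139) + 7.8 * (0.8192, 0.5736) = (9.2187 + 6.3894, -2.4139 + 4.4739) = (15.6080, 2.0600)
link 3: phi[3] = -25 + 15 + 45 + 25 = 60 deg
  cos(60 deg) = 0.5000, sin(60 deg) = 0.8660
  joint[4] = (15.6080, 2.0600) + 2.6 * (0.5000, 0.8660) = (15.6080 + 1.3000, 2.0600 + 2.2517) = (16.9080, 4.3116)
End effector: (16.9080, 4.3116)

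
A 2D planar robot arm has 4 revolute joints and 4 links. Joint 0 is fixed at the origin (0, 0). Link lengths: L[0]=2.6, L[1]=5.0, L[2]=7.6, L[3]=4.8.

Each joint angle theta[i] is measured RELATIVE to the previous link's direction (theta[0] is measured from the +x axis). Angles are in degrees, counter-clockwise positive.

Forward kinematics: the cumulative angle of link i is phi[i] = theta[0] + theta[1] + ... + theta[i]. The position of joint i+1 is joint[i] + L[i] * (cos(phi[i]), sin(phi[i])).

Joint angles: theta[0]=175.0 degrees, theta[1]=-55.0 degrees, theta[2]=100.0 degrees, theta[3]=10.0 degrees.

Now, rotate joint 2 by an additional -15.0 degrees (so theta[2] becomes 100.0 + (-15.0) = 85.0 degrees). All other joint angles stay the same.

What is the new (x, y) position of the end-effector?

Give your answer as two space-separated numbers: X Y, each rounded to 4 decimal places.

joint[0] = (0.0000, 0.0000)  (base)
link 0: phi[0] = 175 = 175 deg
  cos(175 deg) = -0.9962, sin(175 deg) = 0.0872
  joint[1] = (0.0000, 0.0000) + 2.6 * (-0.9962, 0.0872) = (0.0000 + -2.5901, 0.0000 + 0.2266) = (-2.5901, 0.2266)
link 1: phi[1] = 175 + -55 = 120 deg
  cos(120 deg) = -0.5000, sin(120 deg) = 0.8660
  joint[2] = (-2.5901, 0.2266) + 5 * (-0.5000, 0.8660) = (-2.5901 + -2.5000, 0.2266 + 4.3301) = (-5.0901, 4.5567)
link 2: phi[2] = 175 + -55 + 85 = 205 deg
  cos(205 deg) = -0.9063, sin(205 deg) = -0.4226
  joint[3] = (-5.0901, 4.5567) + 7.6 * (-0.9063, -0.4226) = (-5.0901 + -6.8879, 4.5567 + -3.2119) = (-11.9780, 1.3448)
link 3: phi[3] = 175 + -55 + 85 + 10 = 215 deg
  cos(215 deg) = -0.8192, sin(215 deg) = -0.5736
  joint[4] = (-11.9780, 1.3448) + 4.8 * (-0.8192, -0.5736) = (-11.9780 + -3.9319, 1.3448 + -2.7532) = (-15.9100, -1.4083)
End effector: (-15.9100, -1.4083)

Answer: -15.9100 -1.4083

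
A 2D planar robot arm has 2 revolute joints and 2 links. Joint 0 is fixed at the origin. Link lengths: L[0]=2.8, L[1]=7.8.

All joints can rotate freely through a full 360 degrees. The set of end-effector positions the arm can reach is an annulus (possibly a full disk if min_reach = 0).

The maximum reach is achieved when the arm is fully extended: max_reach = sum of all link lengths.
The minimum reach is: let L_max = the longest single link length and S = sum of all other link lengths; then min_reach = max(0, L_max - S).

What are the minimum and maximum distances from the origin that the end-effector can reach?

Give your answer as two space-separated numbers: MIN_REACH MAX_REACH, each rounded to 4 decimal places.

Link lengths: [2.8, 7.8]
max_reach = 2.8 + 7.8 = 10.6
L_max = max([2.8, 7.8]) = 7.8
S (sum of others) = 10.6 - 7.8 = 2.8
min_reach = max(0, 7.8 - 2.8) = max(0, 5) = 5

Answer: 5.0000 10.6000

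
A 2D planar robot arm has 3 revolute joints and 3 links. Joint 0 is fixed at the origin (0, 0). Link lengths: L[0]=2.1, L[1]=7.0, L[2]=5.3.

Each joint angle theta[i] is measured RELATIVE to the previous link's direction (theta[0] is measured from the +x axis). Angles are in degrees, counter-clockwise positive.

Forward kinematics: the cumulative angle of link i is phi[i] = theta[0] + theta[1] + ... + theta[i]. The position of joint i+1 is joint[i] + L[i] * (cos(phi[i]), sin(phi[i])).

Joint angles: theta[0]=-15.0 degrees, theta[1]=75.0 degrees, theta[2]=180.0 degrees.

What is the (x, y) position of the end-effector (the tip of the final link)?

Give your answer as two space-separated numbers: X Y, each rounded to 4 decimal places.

joint[0] = (0.0000, 0.0000)  (base)
link 0: phi[0] = -15 = -15 deg
  cos(-15 deg) = 0.9659, sin(-15 deg) = -0.2588
  joint[1] = (0.0000, 0.0000) + 2.1 * (0.9659, -0.2588) = (0.0000 + 2.0284, 0.0000 + -0.5435) = (2.0284, -0.5435)
link 1: phi[1] = -15 + 75 = 60 deg
  cos(60 deg) = 0.5000, sin(60 deg) = 0.8660
  joint[2] = (2.0284, -0.5435) + 7 * (0.5000, 0.8660) = (2.0284 + 3.5000, -0.5435 + 6.0622) = (5.5284, 5.5187)
link 2: phi[2] = -15 + 75 + 180 = 240 deg
  cos(240 deg) = -0.5000, sin(240 deg) = -0.8660
  joint[3] = (5.5284, 5.5187) + 5.3 * (-0.5000, -0.8660) = (5.5284 + -2.6500, 5.5187 + -4.5899) = (2.8784, 0.9287)
End effector: (2.8784, 0.9287)

Answer: 2.8784 0.9287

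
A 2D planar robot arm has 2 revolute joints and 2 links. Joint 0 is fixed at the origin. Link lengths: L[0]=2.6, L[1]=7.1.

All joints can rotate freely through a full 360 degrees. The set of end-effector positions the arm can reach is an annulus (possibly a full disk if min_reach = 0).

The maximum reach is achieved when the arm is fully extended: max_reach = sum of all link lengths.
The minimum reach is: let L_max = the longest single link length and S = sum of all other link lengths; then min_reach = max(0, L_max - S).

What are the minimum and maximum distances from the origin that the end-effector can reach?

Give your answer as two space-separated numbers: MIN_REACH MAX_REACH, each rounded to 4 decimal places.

Answer: 4.5000 9.7000

Derivation:
Link lengths: [2.6, 7.1]
max_reach = 2.6 + 7.1 = 9.7
L_max = max([2.6, 7.1]) = 7.1
S (sum of others) = 9.7 - 7.1 = 2.6
min_reach = max(0, 7.1 - 2.6) = max(0, 4.5) = 4.5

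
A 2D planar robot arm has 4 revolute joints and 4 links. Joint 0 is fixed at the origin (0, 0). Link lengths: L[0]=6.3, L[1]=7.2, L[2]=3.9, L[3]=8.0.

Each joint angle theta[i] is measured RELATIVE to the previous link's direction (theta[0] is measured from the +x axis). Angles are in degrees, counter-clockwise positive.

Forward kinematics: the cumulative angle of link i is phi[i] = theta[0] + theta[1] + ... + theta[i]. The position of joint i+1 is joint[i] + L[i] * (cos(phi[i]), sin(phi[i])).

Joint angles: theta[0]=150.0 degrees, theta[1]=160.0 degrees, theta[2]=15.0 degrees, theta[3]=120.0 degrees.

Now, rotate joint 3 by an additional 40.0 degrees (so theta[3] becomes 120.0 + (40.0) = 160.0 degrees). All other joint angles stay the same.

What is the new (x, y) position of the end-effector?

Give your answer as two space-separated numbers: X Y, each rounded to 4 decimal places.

Answer: -2.2218 1.9507

Derivation:
joint[0] = (0.0000, 0.0000)  (base)
link 0: phi[0] = 150 = 150 deg
  cos(150 deg) = -0.8660, sin(150 deg) = 0.5000
  joint[1] = (0.0000, 0.0000) + 6.3 * (-0.8660, 0.5000) = (0.0000 + -5.4560, 0.0000 + 3.1500) = (-5.4560, 3.1500)
link 1: phi[1] = 150 + 160 = 310 deg
  cos(310 deg) = 0.6428, sin(310 deg) = -0.7660
  joint[2] = (-5.4560, 3.1500) + 7.2 * (0.6428, -0.7660) = (-5.4560 + 4.6281, 3.1500 + -5.5155) = (-0.8279, -2.3655)
link 2: phi[2] = 150 + 160 + 15 = 325 deg
  cos(325 deg) = 0.8192, sin(325 deg) = -0.5736
  joint[3] = (-0.8279, -2.3655) + 3.9 * (0.8192, -0.5736) = (-0.8279 + 3.1947, -2.3655 + -2.2369) = (2.3668, -4.6025)
link 3: phi[3] = 150 + 160 + 15 + 160 = 485 deg
  cos(485 deg) = -0.5736, sin(485 deg) = 0.8192
  joint[4] = (2.3668, -4.6025) + 8 * (-0.5736, 0.8192) = (2.3668 + -4.5886, -4.6025 + 6.5532) = (-2.2218, 1.9507)
End effector: (-2.2218, 1.9507)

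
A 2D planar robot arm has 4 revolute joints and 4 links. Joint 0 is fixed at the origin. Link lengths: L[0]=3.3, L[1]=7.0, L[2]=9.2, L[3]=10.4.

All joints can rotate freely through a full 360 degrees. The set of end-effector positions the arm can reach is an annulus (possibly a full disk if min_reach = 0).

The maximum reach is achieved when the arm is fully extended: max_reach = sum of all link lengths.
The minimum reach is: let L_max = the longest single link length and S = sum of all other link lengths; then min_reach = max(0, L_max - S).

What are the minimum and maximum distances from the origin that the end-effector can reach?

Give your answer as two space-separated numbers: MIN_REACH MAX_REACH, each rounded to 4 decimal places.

Link lengths: [3.3, 7.0, 9.2, 10.4]
max_reach = 3.3 + 7 + 9.2 + 10.4 = 29.9
L_max = max([3.3, 7.0, 9.2, 10.4]) = 10.4
S (sum of others) = 29.9 - 10.4 = 19.5
min_reach = max(0, 10.4 - 19.5) = max(0, -9.1) = 0

Answer: 0.0000 29.9000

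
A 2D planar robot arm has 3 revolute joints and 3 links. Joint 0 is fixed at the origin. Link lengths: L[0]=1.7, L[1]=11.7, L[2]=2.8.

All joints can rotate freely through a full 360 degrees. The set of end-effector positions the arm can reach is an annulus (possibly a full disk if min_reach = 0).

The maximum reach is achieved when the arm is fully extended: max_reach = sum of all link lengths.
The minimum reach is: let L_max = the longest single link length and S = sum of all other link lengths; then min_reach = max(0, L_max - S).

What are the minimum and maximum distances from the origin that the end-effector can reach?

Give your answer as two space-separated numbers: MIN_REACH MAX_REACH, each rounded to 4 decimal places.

Link lengths: [1.7, 11.7, 2.8]
max_reach = 1.7 + 11.7 + 2.8 = 16.2
L_max = max([1.7, 11.7, 2.8]) = 11.7
S (sum of others) = 16.2 - 11.7 = 4.5
min_reach = max(0, 11.7 - 4.5) = max(0, 7.2) = 7.2

Answer: 7.2000 16.2000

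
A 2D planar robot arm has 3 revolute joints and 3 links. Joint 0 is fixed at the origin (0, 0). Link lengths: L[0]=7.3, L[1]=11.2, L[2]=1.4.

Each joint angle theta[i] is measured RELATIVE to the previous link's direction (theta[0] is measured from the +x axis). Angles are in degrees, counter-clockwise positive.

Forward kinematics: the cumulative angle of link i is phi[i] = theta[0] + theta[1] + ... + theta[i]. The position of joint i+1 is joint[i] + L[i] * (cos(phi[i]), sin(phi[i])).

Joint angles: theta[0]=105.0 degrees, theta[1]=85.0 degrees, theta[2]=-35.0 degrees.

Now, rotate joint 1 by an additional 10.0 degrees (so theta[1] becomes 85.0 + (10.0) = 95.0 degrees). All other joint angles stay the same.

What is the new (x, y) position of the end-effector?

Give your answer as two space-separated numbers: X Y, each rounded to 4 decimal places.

joint[0] = (0.0000, 0.0000)  (base)
link 0: phi[0] = 105 = 105 deg
  cos(105 deg) = -0.2588, sin(105 deg) = 0.9659
  joint[1] = (0.0000, 0.0000) + 7.3 * (-0.2588, 0.9659) = (0.0000 + -1.8894, 0.0000 + 7.0513) = (-1.8894, 7.0513)
link 1: phi[1] = 105 + 95 = 200 deg
  cos(200 deg) = -0.9397, sin(200 deg) = -0.3420
  joint[2] = (-1.8894, 7.0513) + 11.2 * (-0.9397, -0.3420) = (-1.8894 + -10.5246, 7.0513 + -3.8306) = (-12.4139, 3.2206)
link 2: phi[2] = 105 + 95 + -35 = 165 deg
  cos(165 deg) = -0.9659, sin(165 deg) = 0.2588
  joint[3] = (-12.4139, 3.2206) + 1.4 * (-0.9659, 0.2588) = (-12.4139 + -1.3523, 3.2206 + 0.3623) = (-13.7662, 3.5830)
End effector: (-13.7662, 3.5830)

Answer: -13.7662 3.5830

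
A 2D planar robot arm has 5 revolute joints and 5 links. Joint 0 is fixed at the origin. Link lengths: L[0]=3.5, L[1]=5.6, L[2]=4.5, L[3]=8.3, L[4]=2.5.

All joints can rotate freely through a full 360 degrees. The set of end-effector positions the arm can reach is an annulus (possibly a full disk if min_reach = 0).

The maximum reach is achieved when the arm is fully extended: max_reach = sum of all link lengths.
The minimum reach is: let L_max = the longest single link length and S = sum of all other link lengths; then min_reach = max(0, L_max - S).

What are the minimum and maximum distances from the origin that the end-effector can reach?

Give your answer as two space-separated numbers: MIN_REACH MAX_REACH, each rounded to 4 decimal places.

Answer: 0.0000 24.4000

Derivation:
Link lengths: [3.5, 5.6, 4.5, 8.3, 2.5]
max_reach = 3.5 + 5.6 + 4.5 + 8.3 + 2.5 = 24.4
L_max = max([3.5, 5.6, 4.5, 8.3, 2.5]) = 8.3
S (sum of others) = 24.4 - 8.3 = 16.1
min_reach = max(0, 8.3 - 16.1) = max(0, -7.8) = 0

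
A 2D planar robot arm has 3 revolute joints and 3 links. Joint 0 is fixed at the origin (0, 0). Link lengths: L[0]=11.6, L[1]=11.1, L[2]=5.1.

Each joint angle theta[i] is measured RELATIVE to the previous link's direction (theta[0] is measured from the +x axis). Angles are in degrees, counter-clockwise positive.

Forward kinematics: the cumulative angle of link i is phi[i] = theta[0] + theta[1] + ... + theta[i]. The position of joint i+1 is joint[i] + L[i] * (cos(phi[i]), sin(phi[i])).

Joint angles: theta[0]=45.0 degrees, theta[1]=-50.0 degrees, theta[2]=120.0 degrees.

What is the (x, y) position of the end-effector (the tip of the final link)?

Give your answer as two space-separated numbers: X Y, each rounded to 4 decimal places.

Answer: 17.1048 11.8572

Derivation:
joint[0] = (0.0000, 0.0000)  (base)
link 0: phi[0] = 45 = 45 deg
  cos(45 deg) = 0.7071, sin(45 deg) = 0.7071
  joint[1] = (0.0000, 0.0000) + 11.6 * (0.7071, 0.7071) = (0.0000 + 8.2024, 0.0000 + 8.2024) = (8.2024, 8.2024)
link 1: phi[1] = 45 + -50 = -5 deg
  cos(-5 deg) = 0.9962, sin(-5 deg) = -0.0872
  joint[2] = (8.2024, 8.2024) + 11.1 * (0.9962, -0.0872) = (8.2024 + 11.0578, 8.2024 + -0.9674) = (19.2602, 7.2350)
link 2: phi[2] = 45 + -50 + 120 = 115 deg
  cos(115 deg) = -0.4226, sin(115 deg) = 0.9063
  joint[3] = (19.2602, 7.2350) + 5.1 * (-0.4226, 0.9063) = (19.2602 + -2.1554, 7.2350 + 4.6222) = (17.1048, 11.8572)
End effector: (17.1048, 11.8572)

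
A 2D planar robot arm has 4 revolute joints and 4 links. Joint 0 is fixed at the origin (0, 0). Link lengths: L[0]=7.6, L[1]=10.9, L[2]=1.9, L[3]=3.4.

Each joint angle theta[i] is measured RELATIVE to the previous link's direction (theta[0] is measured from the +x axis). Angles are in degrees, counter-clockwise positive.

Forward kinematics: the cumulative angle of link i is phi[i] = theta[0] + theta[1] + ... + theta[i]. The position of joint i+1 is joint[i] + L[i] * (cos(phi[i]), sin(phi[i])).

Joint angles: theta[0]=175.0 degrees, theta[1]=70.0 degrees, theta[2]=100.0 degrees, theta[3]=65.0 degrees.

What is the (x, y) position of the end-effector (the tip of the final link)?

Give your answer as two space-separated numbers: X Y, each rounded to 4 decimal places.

Answer: -8.1569 -7.1036

Derivation:
joint[0] = (0.0000, 0.0000)  (base)
link 0: phi[0] = 175 = 175 deg
  cos(175 deg) = -0.9962, sin(175 deg) = 0.0872
  joint[1] = (0.0000, 0.0000) + 7.6 * (-0.9962, 0.0872) = (0.0000 + -7.5711, 0.0000 + 0.6624) = (-7.5711, 0.6624)
link 1: phi[1] = 175 + 70 = 245 deg
  cos(245 deg) = -0.4226, sin(245 deg) = -0.9063
  joint[2] = (-7.5711, 0.6624) + 10.9 * (-0.4226, -0.9063) = (-7.5711 + -4.6065, 0.6624 + -9.8788) = (-12.1776, -9.2164)
link 2: phi[2] = 175 + 70 + 100 = 345 deg
  cos(345 deg) = 0.9659, sin(345 deg) = -0.2588
  joint[3] = (-12.1776, -9.2164) + 1.9 * (0.9659, -0.2588) = (-12.1776 + 1.8353, -9.2164 + -0.4918) = (-10.3424, -9.7081)
link 3: phi[3] = 175 + 70 + 100 + 65 = 410 deg
  cos(410 deg) = 0.6428, sin(410 deg) = 0.7660
  joint[4] = (-10.3424, -9.7081) + 3.4 * (0.6428, 0.7660) = (-10.3424 + 2.1855, -9.7081 + 2.6046) = (-8.1569, -7.1036)
End effector: (-8.1569, -7.1036)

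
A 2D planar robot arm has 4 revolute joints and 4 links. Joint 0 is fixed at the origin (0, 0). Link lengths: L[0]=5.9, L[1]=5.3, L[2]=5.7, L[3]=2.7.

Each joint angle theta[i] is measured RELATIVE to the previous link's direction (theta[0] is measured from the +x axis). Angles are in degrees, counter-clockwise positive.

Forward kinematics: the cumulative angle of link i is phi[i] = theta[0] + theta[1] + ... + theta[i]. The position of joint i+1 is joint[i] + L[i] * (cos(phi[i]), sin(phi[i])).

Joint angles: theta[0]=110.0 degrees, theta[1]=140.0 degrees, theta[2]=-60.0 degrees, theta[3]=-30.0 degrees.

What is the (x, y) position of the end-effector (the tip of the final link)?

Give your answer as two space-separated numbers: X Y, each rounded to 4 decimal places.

Answer: -11.9812 0.4975

Derivation:
joint[0] = (0.0000, 0.0000)  (base)
link 0: phi[0] = 110 = 110 deg
  cos(110 deg) = -0.3420, sin(110 deg) = 0.9397
  joint[1] = (0.0000, 0.0000) + 5.9 * (-0.3420, 0.9397) = (0.0000 + -2.0179, 0.0000 + 5.5442) = (-2.0179, 5.5442)
link 1: phi[1] = 110 + 140 = 250 deg
  cos(250 deg) = -0.3420, sin(250 deg) = -0.9397
  joint[2] = (-2.0179, 5.5442) + 5.3 * (-0.3420, -0.9397) = (-2.0179 + -1.8127, 5.5442 + -4.9804) = (-3.8306, 0.5638)
link 2: phi[2] = 110 + 140 + -60 = 190 deg
  cos(190 deg) = -0.9848, sin(190 deg) = -0.1736
  joint[3] = (-3.8306, 0.5638) + 5.7 * (-0.9848, -0.1736) = (-3.8306 + -5.6134, 0.5638 + -0.9898) = (-9.4440, -0.4260)
link 3: phi[3] = 110 + 140 + -60 + -30 = 160 deg
  cos(160 deg) = -0.9397, sin(160 deg) = 0.3420
  joint[4] = (-9.4440, -0.4260) + 2.7 * (-0.9397, 0.3420) = (-9.4440 + -2.5372, -0.4260 + 0.9235) = (-11.9812, 0.4975)
End effector: (-11.9812, 0.4975)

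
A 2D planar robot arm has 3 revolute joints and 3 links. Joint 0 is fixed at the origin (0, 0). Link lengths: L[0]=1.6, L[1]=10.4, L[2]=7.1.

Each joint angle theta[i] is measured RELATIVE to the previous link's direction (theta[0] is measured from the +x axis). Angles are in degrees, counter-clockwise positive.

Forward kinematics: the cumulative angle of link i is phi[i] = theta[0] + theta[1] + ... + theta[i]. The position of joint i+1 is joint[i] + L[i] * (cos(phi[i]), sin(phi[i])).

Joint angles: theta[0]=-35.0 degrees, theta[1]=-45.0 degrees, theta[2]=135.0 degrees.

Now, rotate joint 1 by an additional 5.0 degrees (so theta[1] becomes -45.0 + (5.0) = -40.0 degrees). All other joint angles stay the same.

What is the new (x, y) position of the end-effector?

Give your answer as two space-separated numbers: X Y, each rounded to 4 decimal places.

joint[0] = (0.0000, 0.0000)  (base)
link 0: phi[0] = -35 = -35 deg
  cos(-35 deg) = 0.8192, sin(-35 deg) = -0.5736
  joint[1] = (0.0000, 0.0000) + 1.6 * (0.8192, -0.5736) = (0.0000 + 1.3106, 0.0000 + -0.9177) = (1.3106, -0.9177)
link 1: phi[1] = -35 + -40 = -75 deg
  cos(-75 deg) = 0.2588, sin(-75 deg) = -0.9659
  joint[2] = (1.3106, -0.9177) + 10.4 * (0.2588, -0.9659) = (1.3106 + 2.6917, -0.9177 + -10.0456) = (4.0024, -10.9634)
link 2: phi[2] = -35 + -40 + 135 = 60 deg
  cos(60 deg) = 0.5000, sin(60 deg) = 0.8660
  joint[3] = (4.0024, -10.9634) + 7.1 * (0.5000, 0.8660) = (4.0024 + 3.5500, -10.9634 + 6.1488) = (7.5524, -4.8146)
End effector: (7.5524, -4.8146)

Answer: 7.5524 -4.8146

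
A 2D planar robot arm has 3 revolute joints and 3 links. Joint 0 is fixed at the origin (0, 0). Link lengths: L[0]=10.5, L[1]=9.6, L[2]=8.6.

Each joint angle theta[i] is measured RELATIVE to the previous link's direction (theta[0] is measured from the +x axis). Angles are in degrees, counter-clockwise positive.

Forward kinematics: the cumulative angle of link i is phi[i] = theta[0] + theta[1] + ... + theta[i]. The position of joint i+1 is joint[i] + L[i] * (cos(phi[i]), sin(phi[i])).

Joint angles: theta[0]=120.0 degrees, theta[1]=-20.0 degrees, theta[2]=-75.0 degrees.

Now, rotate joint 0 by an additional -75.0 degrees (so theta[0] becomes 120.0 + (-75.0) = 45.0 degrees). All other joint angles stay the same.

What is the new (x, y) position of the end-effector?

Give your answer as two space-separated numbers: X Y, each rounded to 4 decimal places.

joint[0] = (0.0000, 0.0000)  (base)
link 0: phi[0] = 45 = 45 deg
  cos(45 deg) = 0.7071, sin(45 deg) = 0.7071
  joint[1] = (0.0000, 0.0000) + 10.5 * (0.7071, 0.7071) = (0.0000 + 7.4246, 0.0000 + 7.4246) = (7.4246, 7.4246)
link 1: phi[1] = 45 + -20 = 25 deg
  cos(25 deg) = 0.9063, sin(25 deg) = 0.4226
  joint[2] = (7.4246, 7.4246) + 9.6 * (0.9063, 0.4226) = (7.4246 + 8.7006, 7.4246 + 4.0571) = (16.1252, 11.4818)
link 2: phi[2] = 45 + -20 + -75 = -50 deg
  cos(-50 deg) = 0.6428, sin(-50 deg) = -0.7660
  joint[3] = (16.1252, 11.4818) + 8.6 * (0.6428, -0.7660) = (16.1252 + 5.5280, 11.4818 + -6.5880) = (21.6531, 4.8938)
End effector: (21.6531, 4.8938)

Answer: 21.6531 4.8938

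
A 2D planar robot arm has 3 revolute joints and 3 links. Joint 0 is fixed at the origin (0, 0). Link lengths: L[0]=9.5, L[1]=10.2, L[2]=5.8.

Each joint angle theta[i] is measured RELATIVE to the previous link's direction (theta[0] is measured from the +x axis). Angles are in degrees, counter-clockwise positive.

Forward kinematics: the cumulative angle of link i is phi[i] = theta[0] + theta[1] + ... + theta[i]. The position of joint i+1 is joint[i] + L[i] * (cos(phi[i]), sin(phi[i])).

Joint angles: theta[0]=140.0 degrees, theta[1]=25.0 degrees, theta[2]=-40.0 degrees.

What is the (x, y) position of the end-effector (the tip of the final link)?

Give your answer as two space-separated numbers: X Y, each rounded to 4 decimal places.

Answer: -20.4566 13.4975

Derivation:
joint[0] = (0.0000, 0.0000)  (base)
link 0: phi[0] = 140 = 140 deg
  cos(140 deg) = -0.7660, sin(140 deg) = 0.6428
  joint[1] = (0.0000, 0.0000) + 9.5 * (-0.7660, 0.6428) = (0.0000 + -7.2774, 0.0000 + 6.1065) = (-7.2774, 6.1065)
link 1: phi[1] = 140 + 25 = 165 deg
  cos(165 deg) = -0.9659, sin(165 deg) = 0.2588
  joint[2] = (-7.2774, 6.1065) + 10.2 * (-0.9659, 0.2588) = (-7.2774 + -9.8524, 6.1065 + 2.6400) = (-17.1299, 8.7464)
link 2: phi[2] = 140 + 25 + -40 = 125 deg
  cos(125 deg) = -0.5736, sin(125 deg) = 0.8192
  joint[3] = (-17.1299, 8.7464) + 5.8 * (-0.5736, 0.8192) = (-17.1299 + -3.3267, 8.7464 + 4.7511) = (-20.4566, 13.4975)
End effector: (-20.4566, 13.4975)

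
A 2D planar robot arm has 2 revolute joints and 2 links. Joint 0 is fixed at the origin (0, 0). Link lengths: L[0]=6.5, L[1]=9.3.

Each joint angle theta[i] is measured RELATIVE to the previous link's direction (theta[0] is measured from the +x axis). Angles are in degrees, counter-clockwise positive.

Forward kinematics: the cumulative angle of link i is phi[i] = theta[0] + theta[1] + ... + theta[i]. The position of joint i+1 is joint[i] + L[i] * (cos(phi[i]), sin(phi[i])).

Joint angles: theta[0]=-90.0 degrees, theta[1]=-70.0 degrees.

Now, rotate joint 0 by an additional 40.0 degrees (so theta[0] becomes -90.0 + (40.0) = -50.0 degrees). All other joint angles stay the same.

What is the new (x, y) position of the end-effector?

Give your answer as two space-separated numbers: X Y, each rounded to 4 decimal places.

Answer: -0.4719 -13.0333

Derivation:
joint[0] = (0.0000, 0.0000)  (base)
link 0: phi[0] = -50 = -50 deg
  cos(-50 deg) = 0.6428, sin(-50 deg) = -0.7660
  joint[1] = (0.0000, 0.0000) + 6.5 * (0.6428, -0.7660) = (0.0000 + 4.1781, 0.0000 + -4.9793) = (4.1781, -4.9793)
link 1: phi[1] = -50 + -70 = -120 deg
  cos(-120 deg) = -0.5000, sin(-120 deg) = -0.8660
  joint[2] = (4.1781, -4.9793) + 9.3 * (-0.5000, -0.8660) = (4.1781 + -4.6500, -4.9793 + -8.0540) = (-0.4719, -13.0333)
End effector: (-0.4719, -13.0333)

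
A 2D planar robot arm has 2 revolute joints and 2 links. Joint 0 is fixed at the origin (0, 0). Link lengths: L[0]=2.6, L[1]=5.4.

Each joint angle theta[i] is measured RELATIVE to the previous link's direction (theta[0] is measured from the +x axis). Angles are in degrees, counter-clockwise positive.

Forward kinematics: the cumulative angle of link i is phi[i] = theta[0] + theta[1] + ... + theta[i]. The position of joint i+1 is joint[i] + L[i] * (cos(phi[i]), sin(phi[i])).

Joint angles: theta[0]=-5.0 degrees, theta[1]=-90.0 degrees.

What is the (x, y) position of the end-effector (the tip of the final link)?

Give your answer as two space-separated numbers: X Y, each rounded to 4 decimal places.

Answer: 2.1195 -5.6061

Derivation:
joint[0] = (0.0000, 0.0000)  (base)
link 0: phi[0] = -5 = -5 deg
  cos(-5 deg) = 0.9962, sin(-5 deg) = -0.0872
  joint[1] = (0.0000, 0.0000) + 2.6 * (0.9962, -0.0872) = (0.0000 + 2.5901, 0.0000 + -0.2266) = (2.5901, -0.2266)
link 1: phi[1] = -5 + -90 = -95 deg
  cos(-95 deg) = -0.0872, sin(-95 deg) = -0.9962
  joint[2] = (2.5901, -0.2266) + 5.4 * (-0.0872, -0.9962) = (2.5901 + -0.4706, -0.2266 + -5.3795) = (2.1195, -5.6061)
End effector: (2.1195, -5.6061)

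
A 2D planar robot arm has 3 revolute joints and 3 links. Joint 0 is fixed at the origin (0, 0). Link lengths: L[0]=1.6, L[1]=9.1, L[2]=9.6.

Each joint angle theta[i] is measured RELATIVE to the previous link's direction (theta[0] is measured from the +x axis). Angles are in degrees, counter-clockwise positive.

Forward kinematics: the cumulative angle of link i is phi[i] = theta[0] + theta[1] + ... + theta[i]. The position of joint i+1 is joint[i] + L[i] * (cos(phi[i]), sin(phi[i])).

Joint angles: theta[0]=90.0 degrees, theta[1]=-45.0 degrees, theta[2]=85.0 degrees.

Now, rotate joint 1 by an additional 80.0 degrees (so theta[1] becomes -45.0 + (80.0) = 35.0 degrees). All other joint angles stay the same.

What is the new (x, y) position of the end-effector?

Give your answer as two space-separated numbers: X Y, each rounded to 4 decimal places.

joint[0] = (0.0000, 0.0000)  (base)
link 0: phi[0] = 90 = 90 deg
  cos(90 deg) = 0.0000, sin(90 deg) = 1.0000
  joint[1] = (0.0000, 0.0000) + 1.6 * (0.0000, 1.0000) = (0.0000 + 0.0000, 0.0000 + 1.6000) = (0.0000, 1.6000)
link 1: phi[1] = 90 + 35 = 125 deg
  cos(125 deg) = -0.5736, sin(125 deg) = 0.8192
  joint[2] = (0.0000, 1.6000) + 9.1 * (-0.5736, 0.8192) = (0.0000 + -5.2195, 1.6000 + 7.4543) = (-5.2195, 9.0543)
link 2: phi[2] = 90 + 35 + 85 = 210 deg
  cos(210 deg) = -0.8660, sin(210 deg) = -0.5000
  joint[3] = (-5.2195, 9.0543) + 9.6 * (-0.8660, -0.5000) = (-5.2195 + -8.3138, 9.0543 + -4.8000) = (-13.5334, 4.2543)
End effector: (-13.5334, 4.2543)

Answer: -13.5334 4.2543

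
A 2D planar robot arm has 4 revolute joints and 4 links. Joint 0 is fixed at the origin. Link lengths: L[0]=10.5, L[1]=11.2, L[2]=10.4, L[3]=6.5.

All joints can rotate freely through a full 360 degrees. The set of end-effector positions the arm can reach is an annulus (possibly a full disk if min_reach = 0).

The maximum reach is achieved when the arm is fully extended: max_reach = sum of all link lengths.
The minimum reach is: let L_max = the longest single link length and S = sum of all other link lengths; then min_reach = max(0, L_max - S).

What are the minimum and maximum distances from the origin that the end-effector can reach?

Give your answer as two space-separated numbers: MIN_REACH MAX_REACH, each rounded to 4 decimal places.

Link lengths: [10.5, 11.2, 10.4, 6.5]
max_reach = 10.5 + 11.2 + 10.4 + 6.5 = 38.6
L_max = max([10.5, 11.2, 10.4, 6.5]) = 11.2
S (sum of others) = 38.6 - 11.2 = 27.4
min_reach = max(0, 11.2 - 27.4) = max(0, -16.2) = 0

Answer: 0.0000 38.6000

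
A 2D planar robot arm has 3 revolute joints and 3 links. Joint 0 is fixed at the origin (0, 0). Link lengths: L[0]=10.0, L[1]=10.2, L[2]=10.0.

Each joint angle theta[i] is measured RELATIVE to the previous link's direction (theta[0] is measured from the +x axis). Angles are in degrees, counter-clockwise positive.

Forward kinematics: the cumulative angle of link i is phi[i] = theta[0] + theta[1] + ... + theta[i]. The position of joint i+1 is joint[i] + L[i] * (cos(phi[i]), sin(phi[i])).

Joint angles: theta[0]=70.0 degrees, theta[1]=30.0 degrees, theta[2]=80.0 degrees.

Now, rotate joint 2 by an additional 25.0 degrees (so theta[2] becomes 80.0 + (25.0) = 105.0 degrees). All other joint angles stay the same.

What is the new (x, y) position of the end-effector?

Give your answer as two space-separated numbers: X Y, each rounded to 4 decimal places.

Answer: -7.4141 15.2158

Derivation:
joint[0] = (0.0000, 0.0000)  (base)
link 0: phi[0] = 70 = 70 deg
  cos(70 deg) = 0.3420, sin(70 deg) = 0.9397
  joint[1] = (0.0000, 0.0000) + 10 * (0.3420, 0.9397) = (0.0000 + 3.4202, 0.0000 + 9.3969) = (3.4202, 9.3969)
link 1: phi[1] = 70 + 30 = 100 deg
  cos(100 deg) = -0.1736, sin(100 deg) = 0.9848
  joint[2] = (3.4202, 9.3969) + 10.2 * (-0.1736, 0.9848) = (3.4202 + -1.7712, 9.3969 + 10.0450) = (1.6490, 19.4420)
link 2: phi[2] = 70 + 30 + 105 = 205 deg
  cos(205 deg) = -0.9063, sin(205 deg) = -0.4226
  joint[3] = (1.6490, 19.4420) + 10 * (-0.9063, -0.4226) = (1.6490 + -9.0631, 19.4420 + -4.2262) = (-7.4141, 15.2158)
End effector: (-7.4141, 15.2158)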